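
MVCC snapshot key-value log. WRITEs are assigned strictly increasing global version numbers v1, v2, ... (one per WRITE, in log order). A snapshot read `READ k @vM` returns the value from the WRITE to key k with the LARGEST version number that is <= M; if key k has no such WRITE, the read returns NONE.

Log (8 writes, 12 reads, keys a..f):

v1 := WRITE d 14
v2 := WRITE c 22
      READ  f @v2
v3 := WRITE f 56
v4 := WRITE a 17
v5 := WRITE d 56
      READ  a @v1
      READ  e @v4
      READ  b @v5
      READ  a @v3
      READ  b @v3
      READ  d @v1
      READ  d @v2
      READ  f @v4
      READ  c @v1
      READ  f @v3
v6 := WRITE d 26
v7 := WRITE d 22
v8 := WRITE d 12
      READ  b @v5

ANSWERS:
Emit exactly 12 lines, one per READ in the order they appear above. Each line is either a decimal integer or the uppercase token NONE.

v1: WRITE d=14  (d history now [(1, 14)])
v2: WRITE c=22  (c history now [(2, 22)])
READ f @v2: history=[] -> no version <= 2 -> NONE
v3: WRITE f=56  (f history now [(3, 56)])
v4: WRITE a=17  (a history now [(4, 17)])
v5: WRITE d=56  (d history now [(1, 14), (5, 56)])
READ a @v1: history=[(4, 17)] -> no version <= 1 -> NONE
READ e @v4: history=[] -> no version <= 4 -> NONE
READ b @v5: history=[] -> no version <= 5 -> NONE
READ a @v3: history=[(4, 17)] -> no version <= 3 -> NONE
READ b @v3: history=[] -> no version <= 3 -> NONE
READ d @v1: history=[(1, 14), (5, 56)] -> pick v1 -> 14
READ d @v2: history=[(1, 14), (5, 56)] -> pick v1 -> 14
READ f @v4: history=[(3, 56)] -> pick v3 -> 56
READ c @v1: history=[(2, 22)] -> no version <= 1 -> NONE
READ f @v3: history=[(3, 56)] -> pick v3 -> 56
v6: WRITE d=26  (d history now [(1, 14), (5, 56), (6, 26)])
v7: WRITE d=22  (d history now [(1, 14), (5, 56), (6, 26), (7, 22)])
v8: WRITE d=12  (d history now [(1, 14), (5, 56), (6, 26), (7, 22), (8, 12)])
READ b @v5: history=[] -> no version <= 5 -> NONE

Answer: NONE
NONE
NONE
NONE
NONE
NONE
14
14
56
NONE
56
NONE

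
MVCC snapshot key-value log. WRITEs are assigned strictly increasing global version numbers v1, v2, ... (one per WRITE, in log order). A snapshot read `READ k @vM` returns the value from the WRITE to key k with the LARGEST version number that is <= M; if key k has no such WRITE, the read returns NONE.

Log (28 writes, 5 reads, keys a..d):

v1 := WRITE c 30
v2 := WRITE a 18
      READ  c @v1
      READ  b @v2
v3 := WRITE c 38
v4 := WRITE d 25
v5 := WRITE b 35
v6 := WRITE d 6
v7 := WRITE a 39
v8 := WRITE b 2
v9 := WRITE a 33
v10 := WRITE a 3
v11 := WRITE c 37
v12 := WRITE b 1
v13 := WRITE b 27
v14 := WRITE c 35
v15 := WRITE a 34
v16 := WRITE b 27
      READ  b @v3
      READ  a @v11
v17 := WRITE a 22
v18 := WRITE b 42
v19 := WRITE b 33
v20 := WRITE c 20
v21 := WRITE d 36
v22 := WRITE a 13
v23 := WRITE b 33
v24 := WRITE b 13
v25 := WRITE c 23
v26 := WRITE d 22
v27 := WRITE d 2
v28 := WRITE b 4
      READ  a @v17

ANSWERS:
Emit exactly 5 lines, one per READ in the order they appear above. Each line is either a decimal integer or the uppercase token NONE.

v1: WRITE c=30  (c history now [(1, 30)])
v2: WRITE a=18  (a history now [(2, 18)])
READ c @v1: history=[(1, 30)] -> pick v1 -> 30
READ b @v2: history=[] -> no version <= 2 -> NONE
v3: WRITE c=38  (c history now [(1, 30), (3, 38)])
v4: WRITE d=25  (d history now [(4, 25)])
v5: WRITE b=35  (b history now [(5, 35)])
v6: WRITE d=6  (d history now [(4, 25), (6, 6)])
v7: WRITE a=39  (a history now [(2, 18), (7, 39)])
v8: WRITE b=2  (b history now [(5, 35), (8, 2)])
v9: WRITE a=33  (a history now [(2, 18), (7, 39), (9, 33)])
v10: WRITE a=3  (a history now [(2, 18), (7, 39), (9, 33), (10, 3)])
v11: WRITE c=37  (c history now [(1, 30), (3, 38), (11, 37)])
v12: WRITE b=1  (b history now [(5, 35), (8, 2), (12, 1)])
v13: WRITE b=27  (b history now [(5, 35), (8, 2), (12, 1), (13, 27)])
v14: WRITE c=35  (c history now [(1, 30), (3, 38), (11, 37), (14, 35)])
v15: WRITE a=34  (a history now [(2, 18), (7, 39), (9, 33), (10, 3), (15, 34)])
v16: WRITE b=27  (b history now [(5, 35), (8, 2), (12, 1), (13, 27), (16, 27)])
READ b @v3: history=[(5, 35), (8, 2), (12, 1), (13, 27), (16, 27)] -> no version <= 3 -> NONE
READ a @v11: history=[(2, 18), (7, 39), (9, 33), (10, 3), (15, 34)] -> pick v10 -> 3
v17: WRITE a=22  (a history now [(2, 18), (7, 39), (9, 33), (10, 3), (15, 34), (17, 22)])
v18: WRITE b=42  (b history now [(5, 35), (8, 2), (12, 1), (13, 27), (16, 27), (18, 42)])
v19: WRITE b=33  (b history now [(5, 35), (8, 2), (12, 1), (13, 27), (16, 27), (18, 42), (19, 33)])
v20: WRITE c=20  (c history now [(1, 30), (3, 38), (11, 37), (14, 35), (20, 20)])
v21: WRITE d=36  (d history now [(4, 25), (6, 6), (21, 36)])
v22: WRITE a=13  (a history now [(2, 18), (7, 39), (9, 33), (10, 3), (15, 34), (17, 22), (22, 13)])
v23: WRITE b=33  (b history now [(5, 35), (8, 2), (12, 1), (13, 27), (16, 27), (18, 42), (19, 33), (23, 33)])
v24: WRITE b=13  (b history now [(5, 35), (8, 2), (12, 1), (13, 27), (16, 27), (18, 42), (19, 33), (23, 33), (24, 13)])
v25: WRITE c=23  (c history now [(1, 30), (3, 38), (11, 37), (14, 35), (20, 20), (25, 23)])
v26: WRITE d=22  (d history now [(4, 25), (6, 6), (21, 36), (26, 22)])
v27: WRITE d=2  (d history now [(4, 25), (6, 6), (21, 36), (26, 22), (27, 2)])
v28: WRITE b=4  (b history now [(5, 35), (8, 2), (12, 1), (13, 27), (16, 27), (18, 42), (19, 33), (23, 33), (24, 13), (28, 4)])
READ a @v17: history=[(2, 18), (7, 39), (9, 33), (10, 3), (15, 34), (17, 22), (22, 13)] -> pick v17 -> 22

Answer: 30
NONE
NONE
3
22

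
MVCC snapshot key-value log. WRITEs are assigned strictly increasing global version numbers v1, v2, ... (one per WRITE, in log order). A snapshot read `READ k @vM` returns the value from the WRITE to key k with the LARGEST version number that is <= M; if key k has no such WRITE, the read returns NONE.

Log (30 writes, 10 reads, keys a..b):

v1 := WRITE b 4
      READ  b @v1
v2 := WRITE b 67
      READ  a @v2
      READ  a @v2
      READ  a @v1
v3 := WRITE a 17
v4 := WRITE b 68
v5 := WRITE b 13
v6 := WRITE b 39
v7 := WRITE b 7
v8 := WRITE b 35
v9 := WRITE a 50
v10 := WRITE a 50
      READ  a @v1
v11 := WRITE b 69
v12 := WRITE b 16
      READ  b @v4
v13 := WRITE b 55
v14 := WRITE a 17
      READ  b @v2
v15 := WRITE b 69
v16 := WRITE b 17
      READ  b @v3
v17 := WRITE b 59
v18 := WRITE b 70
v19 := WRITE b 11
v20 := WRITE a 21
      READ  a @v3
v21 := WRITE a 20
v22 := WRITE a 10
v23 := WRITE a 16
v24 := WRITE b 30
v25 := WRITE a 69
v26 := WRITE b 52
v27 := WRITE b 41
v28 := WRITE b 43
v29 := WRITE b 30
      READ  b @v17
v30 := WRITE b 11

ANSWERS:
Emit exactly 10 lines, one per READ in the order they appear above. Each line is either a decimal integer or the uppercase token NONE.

v1: WRITE b=4  (b history now [(1, 4)])
READ b @v1: history=[(1, 4)] -> pick v1 -> 4
v2: WRITE b=67  (b history now [(1, 4), (2, 67)])
READ a @v2: history=[] -> no version <= 2 -> NONE
READ a @v2: history=[] -> no version <= 2 -> NONE
READ a @v1: history=[] -> no version <= 1 -> NONE
v3: WRITE a=17  (a history now [(3, 17)])
v4: WRITE b=68  (b history now [(1, 4), (2, 67), (4, 68)])
v5: WRITE b=13  (b history now [(1, 4), (2, 67), (4, 68), (5, 13)])
v6: WRITE b=39  (b history now [(1, 4), (2, 67), (4, 68), (5, 13), (6, 39)])
v7: WRITE b=7  (b history now [(1, 4), (2, 67), (4, 68), (5, 13), (6, 39), (7, 7)])
v8: WRITE b=35  (b history now [(1, 4), (2, 67), (4, 68), (5, 13), (6, 39), (7, 7), (8, 35)])
v9: WRITE a=50  (a history now [(3, 17), (9, 50)])
v10: WRITE a=50  (a history now [(3, 17), (9, 50), (10, 50)])
READ a @v1: history=[(3, 17), (9, 50), (10, 50)] -> no version <= 1 -> NONE
v11: WRITE b=69  (b history now [(1, 4), (2, 67), (4, 68), (5, 13), (6, 39), (7, 7), (8, 35), (11, 69)])
v12: WRITE b=16  (b history now [(1, 4), (2, 67), (4, 68), (5, 13), (6, 39), (7, 7), (8, 35), (11, 69), (12, 16)])
READ b @v4: history=[(1, 4), (2, 67), (4, 68), (5, 13), (6, 39), (7, 7), (8, 35), (11, 69), (12, 16)] -> pick v4 -> 68
v13: WRITE b=55  (b history now [(1, 4), (2, 67), (4, 68), (5, 13), (6, 39), (7, 7), (8, 35), (11, 69), (12, 16), (13, 55)])
v14: WRITE a=17  (a history now [(3, 17), (9, 50), (10, 50), (14, 17)])
READ b @v2: history=[(1, 4), (2, 67), (4, 68), (5, 13), (6, 39), (7, 7), (8, 35), (11, 69), (12, 16), (13, 55)] -> pick v2 -> 67
v15: WRITE b=69  (b history now [(1, 4), (2, 67), (4, 68), (5, 13), (6, 39), (7, 7), (8, 35), (11, 69), (12, 16), (13, 55), (15, 69)])
v16: WRITE b=17  (b history now [(1, 4), (2, 67), (4, 68), (5, 13), (6, 39), (7, 7), (8, 35), (11, 69), (12, 16), (13, 55), (15, 69), (16, 17)])
READ b @v3: history=[(1, 4), (2, 67), (4, 68), (5, 13), (6, 39), (7, 7), (8, 35), (11, 69), (12, 16), (13, 55), (15, 69), (16, 17)] -> pick v2 -> 67
v17: WRITE b=59  (b history now [(1, 4), (2, 67), (4, 68), (5, 13), (6, 39), (7, 7), (8, 35), (11, 69), (12, 16), (13, 55), (15, 69), (16, 17), (17, 59)])
v18: WRITE b=70  (b history now [(1, 4), (2, 67), (4, 68), (5, 13), (6, 39), (7, 7), (8, 35), (11, 69), (12, 16), (13, 55), (15, 69), (16, 17), (17, 59), (18, 70)])
v19: WRITE b=11  (b history now [(1, 4), (2, 67), (4, 68), (5, 13), (6, 39), (7, 7), (8, 35), (11, 69), (12, 16), (13, 55), (15, 69), (16, 17), (17, 59), (18, 70), (19, 11)])
v20: WRITE a=21  (a history now [(3, 17), (9, 50), (10, 50), (14, 17), (20, 21)])
READ a @v3: history=[(3, 17), (9, 50), (10, 50), (14, 17), (20, 21)] -> pick v3 -> 17
v21: WRITE a=20  (a history now [(3, 17), (9, 50), (10, 50), (14, 17), (20, 21), (21, 20)])
v22: WRITE a=10  (a history now [(3, 17), (9, 50), (10, 50), (14, 17), (20, 21), (21, 20), (22, 10)])
v23: WRITE a=16  (a history now [(3, 17), (9, 50), (10, 50), (14, 17), (20, 21), (21, 20), (22, 10), (23, 16)])
v24: WRITE b=30  (b history now [(1, 4), (2, 67), (4, 68), (5, 13), (6, 39), (7, 7), (8, 35), (11, 69), (12, 16), (13, 55), (15, 69), (16, 17), (17, 59), (18, 70), (19, 11), (24, 30)])
v25: WRITE a=69  (a history now [(3, 17), (9, 50), (10, 50), (14, 17), (20, 21), (21, 20), (22, 10), (23, 16), (25, 69)])
v26: WRITE b=52  (b history now [(1, 4), (2, 67), (4, 68), (5, 13), (6, 39), (7, 7), (8, 35), (11, 69), (12, 16), (13, 55), (15, 69), (16, 17), (17, 59), (18, 70), (19, 11), (24, 30), (26, 52)])
v27: WRITE b=41  (b history now [(1, 4), (2, 67), (4, 68), (5, 13), (6, 39), (7, 7), (8, 35), (11, 69), (12, 16), (13, 55), (15, 69), (16, 17), (17, 59), (18, 70), (19, 11), (24, 30), (26, 52), (27, 41)])
v28: WRITE b=43  (b history now [(1, 4), (2, 67), (4, 68), (5, 13), (6, 39), (7, 7), (8, 35), (11, 69), (12, 16), (13, 55), (15, 69), (16, 17), (17, 59), (18, 70), (19, 11), (24, 30), (26, 52), (27, 41), (28, 43)])
v29: WRITE b=30  (b history now [(1, 4), (2, 67), (4, 68), (5, 13), (6, 39), (7, 7), (8, 35), (11, 69), (12, 16), (13, 55), (15, 69), (16, 17), (17, 59), (18, 70), (19, 11), (24, 30), (26, 52), (27, 41), (28, 43), (29, 30)])
READ b @v17: history=[(1, 4), (2, 67), (4, 68), (5, 13), (6, 39), (7, 7), (8, 35), (11, 69), (12, 16), (13, 55), (15, 69), (16, 17), (17, 59), (18, 70), (19, 11), (24, 30), (26, 52), (27, 41), (28, 43), (29, 30)] -> pick v17 -> 59
v30: WRITE b=11  (b history now [(1, 4), (2, 67), (4, 68), (5, 13), (6, 39), (7, 7), (8, 35), (11, 69), (12, 16), (13, 55), (15, 69), (16, 17), (17, 59), (18, 70), (19, 11), (24, 30), (26, 52), (27, 41), (28, 43), (29, 30), (30, 11)])

Answer: 4
NONE
NONE
NONE
NONE
68
67
67
17
59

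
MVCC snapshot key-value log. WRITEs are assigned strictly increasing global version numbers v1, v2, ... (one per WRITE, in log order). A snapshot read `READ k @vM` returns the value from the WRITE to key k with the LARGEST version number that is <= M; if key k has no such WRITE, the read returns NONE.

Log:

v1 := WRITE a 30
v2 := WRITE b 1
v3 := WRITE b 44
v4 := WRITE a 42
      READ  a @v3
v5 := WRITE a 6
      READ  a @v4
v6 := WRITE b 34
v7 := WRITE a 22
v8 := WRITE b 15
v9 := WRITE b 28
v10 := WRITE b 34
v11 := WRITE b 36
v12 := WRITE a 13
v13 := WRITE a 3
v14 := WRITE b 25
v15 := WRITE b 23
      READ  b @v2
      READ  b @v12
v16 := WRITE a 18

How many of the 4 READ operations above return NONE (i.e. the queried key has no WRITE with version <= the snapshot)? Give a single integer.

Answer: 0

Derivation:
v1: WRITE a=30  (a history now [(1, 30)])
v2: WRITE b=1  (b history now [(2, 1)])
v3: WRITE b=44  (b history now [(2, 1), (3, 44)])
v4: WRITE a=42  (a history now [(1, 30), (4, 42)])
READ a @v3: history=[(1, 30), (4, 42)] -> pick v1 -> 30
v5: WRITE a=6  (a history now [(1, 30), (4, 42), (5, 6)])
READ a @v4: history=[(1, 30), (4, 42), (5, 6)] -> pick v4 -> 42
v6: WRITE b=34  (b history now [(2, 1), (3, 44), (6, 34)])
v7: WRITE a=22  (a history now [(1, 30), (4, 42), (5, 6), (7, 22)])
v8: WRITE b=15  (b history now [(2, 1), (3, 44), (6, 34), (8, 15)])
v9: WRITE b=28  (b history now [(2, 1), (3, 44), (6, 34), (8, 15), (9, 28)])
v10: WRITE b=34  (b history now [(2, 1), (3, 44), (6, 34), (8, 15), (9, 28), (10, 34)])
v11: WRITE b=36  (b history now [(2, 1), (3, 44), (6, 34), (8, 15), (9, 28), (10, 34), (11, 36)])
v12: WRITE a=13  (a history now [(1, 30), (4, 42), (5, 6), (7, 22), (12, 13)])
v13: WRITE a=3  (a history now [(1, 30), (4, 42), (5, 6), (7, 22), (12, 13), (13, 3)])
v14: WRITE b=25  (b history now [(2, 1), (3, 44), (6, 34), (8, 15), (9, 28), (10, 34), (11, 36), (14, 25)])
v15: WRITE b=23  (b history now [(2, 1), (3, 44), (6, 34), (8, 15), (9, 28), (10, 34), (11, 36), (14, 25), (15, 23)])
READ b @v2: history=[(2, 1), (3, 44), (6, 34), (8, 15), (9, 28), (10, 34), (11, 36), (14, 25), (15, 23)] -> pick v2 -> 1
READ b @v12: history=[(2, 1), (3, 44), (6, 34), (8, 15), (9, 28), (10, 34), (11, 36), (14, 25), (15, 23)] -> pick v11 -> 36
v16: WRITE a=18  (a history now [(1, 30), (4, 42), (5, 6), (7, 22), (12, 13), (13, 3), (16, 18)])
Read results in order: ['30', '42', '1', '36']
NONE count = 0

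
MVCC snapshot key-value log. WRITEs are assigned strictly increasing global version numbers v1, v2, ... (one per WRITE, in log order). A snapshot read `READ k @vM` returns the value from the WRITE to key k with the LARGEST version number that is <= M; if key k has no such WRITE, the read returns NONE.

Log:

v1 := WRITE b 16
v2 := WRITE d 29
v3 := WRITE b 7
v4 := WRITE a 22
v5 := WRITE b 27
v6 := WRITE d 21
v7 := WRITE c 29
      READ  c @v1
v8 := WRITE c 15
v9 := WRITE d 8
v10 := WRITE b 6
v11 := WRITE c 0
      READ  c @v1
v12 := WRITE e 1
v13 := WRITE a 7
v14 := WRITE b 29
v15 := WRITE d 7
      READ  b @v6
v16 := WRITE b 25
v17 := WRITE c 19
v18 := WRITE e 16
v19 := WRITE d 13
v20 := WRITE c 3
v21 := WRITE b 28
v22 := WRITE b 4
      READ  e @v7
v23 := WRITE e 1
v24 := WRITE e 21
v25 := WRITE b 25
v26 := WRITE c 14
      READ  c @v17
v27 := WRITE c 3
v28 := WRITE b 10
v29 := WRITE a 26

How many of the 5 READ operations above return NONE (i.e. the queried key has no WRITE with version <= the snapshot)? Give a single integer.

v1: WRITE b=16  (b history now [(1, 16)])
v2: WRITE d=29  (d history now [(2, 29)])
v3: WRITE b=7  (b history now [(1, 16), (3, 7)])
v4: WRITE a=22  (a history now [(4, 22)])
v5: WRITE b=27  (b history now [(1, 16), (3, 7), (5, 27)])
v6: WRITE d=21  (d history now [(2, 29), (6, 21)])
v7: WRITE c=29  (c history now [(7, 29)])
READ c @v1: history=[(7, 29)] -> no version <= 1 -> NONE
v8: WRITE c=15  (c history now [(7, 29), (8, 15)])
v9: WRITE d=8  (d history now [(2, 29), (6, 21), (9, 8)])
v10: WRITE b=6  (b history now [(1, 16), (3, 7), (5, 27), (10, 6)])
v11: WRITE c=0  (c history now [(7, 29), (8, 15), (11, 0)])
READ c @v1: history=[(7, 29), (8, 15), (11, 0)] -> no version <= 1 -> NONE
v12: WRITE e=1  (e history now [(12, 1)])
v13: WRITE a=7  (a history now [(4, 22), (13, 7)])
v14: WRITE b=29  (b history now [(1, 16), (3, 7), (5, 27), (10, 6), (14, 29)])
v15: WRITE d=7  (d history now [(2, 29), (6, 21), (9, 8), (15, 7)])
READ b @v6: history=[(1, 16), (3, 7), (5, 27), (10, 6), (14, 29)] -> pick v5 -> 27
v16: WRITE b=25  (b history now [(1, 16), (3, 7), (5, 27), (10, 6), (14, 29), (16, 25)])
v17: WRITE c=19  (c history now [(7, 29), (8, 15), (11, 0), (17, 19)])
v18: WRITE e=16  (e history now [(12, 1), (18, 16)])
v19: WRITE d=13  (d history now [(2, 29), (6, 21), (9, 8), (15, 7), (19, 13)])
v20: WRITE c=3  (c history now [(7, 29), (8, 15), (11, 0), (17, 19), (20, 3)])
v21: WRITE b=28  (b history now [(1, 16), (3, 7), (5, 27), (10, 6), (14, 29), (16, 25), (21, 28)])
v22: WRITE b=4  (b history now [(1, 16), (3, 7), (5, 27), (10, 6), (14, 29), (16, 25), (21, 28), (22, 4)])
READ e @v7: history=[(12, 1), (18, 16)] -> no version <= 7 -> NONE
v23: WRITE e=1  (e history now [(12, 1), (18, 16), (23, 1)])
v24: WRITE e=21  (e history now [(12, 1), (18, 16), (23, 1), (24, 21)])
v25: WRITE b=25  (b history now [(1, 16), (3, 7), (5, 27), (10, 6), (14, 29), (16, 25), (21, 28), (22, 4), (25, 25)])
v26: WRITE c=14  (c history now [(7, 29), (8, 15), (11, 0), (17, 19), (20, 3), (26, 14)])
READ c @v17: history=[(7, 29), (8, 15), (11, 0), (17, 19), (20, 3), (26, 14)] -> pick v17 -> 19
v27: WRITE c=3  (c history now [(7, 29), (8, 15), (11, 0), (17, 19), (20, 3), (26, 14), (27, 3)])
v28: WRITE b=10  (b history now [(1, 16), (3, 7), (5, 27), (10, 6), (14, 29), (16, 25), (21, 28), (22, 4), (25, 25), (28, 10)])
v29: WRITE a=26  (a history now [(4, 22), (13, 7), (29, 26)])
Read results in order: ['NONE', 'NONE', '27', 'NONE', '19']
NONE count = 3

Answer: 3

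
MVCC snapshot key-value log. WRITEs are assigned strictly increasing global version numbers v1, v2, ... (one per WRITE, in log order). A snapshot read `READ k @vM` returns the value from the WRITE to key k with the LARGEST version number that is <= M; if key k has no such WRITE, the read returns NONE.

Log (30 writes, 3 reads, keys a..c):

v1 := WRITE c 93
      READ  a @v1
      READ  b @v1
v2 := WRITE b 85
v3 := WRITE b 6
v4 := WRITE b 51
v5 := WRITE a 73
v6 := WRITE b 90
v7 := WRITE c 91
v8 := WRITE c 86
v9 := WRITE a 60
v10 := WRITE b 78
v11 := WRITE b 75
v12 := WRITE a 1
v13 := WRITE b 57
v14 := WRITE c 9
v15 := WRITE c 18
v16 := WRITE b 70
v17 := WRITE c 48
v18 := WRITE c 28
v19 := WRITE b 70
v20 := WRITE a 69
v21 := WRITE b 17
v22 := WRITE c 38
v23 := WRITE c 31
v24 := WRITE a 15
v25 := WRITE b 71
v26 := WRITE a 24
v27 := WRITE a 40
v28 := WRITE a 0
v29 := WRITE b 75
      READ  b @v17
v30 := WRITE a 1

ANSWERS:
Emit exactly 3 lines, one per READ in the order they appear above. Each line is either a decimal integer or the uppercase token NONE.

v1: WRITE c=93  (c history now [(1, 93)])
READ a @v1: history=[] -> no version <= 1 -> NONE
READ b @v1: history=[] -> no version <= 1 -> NONE
v2: WRITE b=85  (b history now [(2, 85)])
v3: WRITE b=6  (b history now [(2, 85), (3, 6)])
v4: WRITE b=51  (b history now [(2, 85), (3, 6), (4, 51)])
v5: WRITE a=73  (a history now [(5, 73)])
v6: WRITE b=90  (b history now [(2, 85), (3, 6), (4, 51), (6, 90)])
v7: WRITE c=91  (c history now [(1, 93), (7, 91)])
v8: WRITE c=86  (c history now [(1, 93), (7, 91), (8, 86)])
v9: WRITE a=60  (a history now [(5, 73), (9, 60)])
v10: WRITE b=78  (b history now [(2, 85), (3, 6), (4, 51), (6, 90), (10, 78)])
v11: WRITE b=75  (b history now [(2, 85), (3, 6), (4, 51), (6, 90), (10, 78), (11, 75)])
v12: WRITE a=1  (a history now [(5, 73), (9, 60), (12, 1)])
v13: WRITE b=57  (b history now [(2, 85), (3, 6), (4, 51), (6, 90), (10, 78), (11, 75), (13, 57)])
v14: WRITE c=9  (c history now [(1, 93), (7, 91), (8, 86), (14, 9)])
v15: WRITE c=18  (c history now [(1, 93), (7, 91), (8, 86), (14, 9), (15, 18)])
v16: WRITE b=70  (b history now [(2, 85), (3, 6), (4, 51), (6, 90), (10, 78), (11, 75), (13, 57), (16, 70)])
v17: WRITE c=48  (c history now [(1, 93), (7, 91), (8, 86), (14, 9), (15, 18), (17, 48)])
v18: WRITE c=28  (c history now [(1, 93), (7, 91), (8, 86), (14, 9), (15, 18), (17, 48), (18, 28)])
v19: WRITE b=70  (b history now [(2, 85), (3, 6), (4, 51), (6, 90), (10, 78), (11, 75), (13, 57), (16, 70), (19, 70)])
v20: WRITE a=69  (a history now [(5, 73), (9, 60), (12, 1), (20, 69)])
v21: WRITE b=17  (b history now [(2, 85), (3, 6), (4, 51), (6, 90), (10, 78), (11, 75), (13, 57), (16, 70), (19, 70), (21, 17)])
v22: WRITE c=38  (c history now [(1, 93), (7, 91), (8, 86), (14, 9), (15, 18), (17, 48), (18, 28), (22, 38)])
v23: WRITE c=31  (c history now [(1, 93), (7, 91), (8, 86), (14, 9), (15, 18), (17, 48), (18, 28), (22, 38), (23, 31)])
v24: WRITE a=15  (a history now [(5, 73), (9, 60), (12, 1), (20, 69), (24, 15)])
v25: WRITE b=71  (b history now [(2, 85), (3, 6), (4, 51), (6, 90), (10, 78), (11, 75), (13, 57), (16, 70), (19, 70), (21, 17), (25, 71)])
v26: WRITE a=24  (a history now [(5, 73), (9, 60), (12, 1), (20, 69), (24, 15), (26, 24)])
v27: WRITE a=40  (a history now [(5, 73), (9, 60), (12, 1), (20, 69), (24, 15), (26, 24), (27, 40)])
v28: WRITE a=0  (a history now [(5, 73), (9, 60), (12, 1), (20, 69), (24, 15), (26, 24), (27, 40), (28, 0)])
v29: WRITE b=75  (b history now [(2, 85), (3, 6), (4, 51), (6, 90), (10, 78), (11, 75), (13, 57), (16, 70), (19, 70), (21, 17), (25, 71), (29, 75)])
READ b @v17: history=[(2, 85), (3, 6), (4, 51), (6, 90), (10, 78), (11, 75), (13, 57), (16, 70), (19, 70), (21, 17), (25, 71), (29, 75)] -> pick v16 -> 70
v30: WRITE a=1  (a history now [(5, 73), (9, 60), (12, 1), (20, 69), (24, 15), (26, 24), (27, 40), (28, 0), (30, 1)])

Answer: NONE
NONE
70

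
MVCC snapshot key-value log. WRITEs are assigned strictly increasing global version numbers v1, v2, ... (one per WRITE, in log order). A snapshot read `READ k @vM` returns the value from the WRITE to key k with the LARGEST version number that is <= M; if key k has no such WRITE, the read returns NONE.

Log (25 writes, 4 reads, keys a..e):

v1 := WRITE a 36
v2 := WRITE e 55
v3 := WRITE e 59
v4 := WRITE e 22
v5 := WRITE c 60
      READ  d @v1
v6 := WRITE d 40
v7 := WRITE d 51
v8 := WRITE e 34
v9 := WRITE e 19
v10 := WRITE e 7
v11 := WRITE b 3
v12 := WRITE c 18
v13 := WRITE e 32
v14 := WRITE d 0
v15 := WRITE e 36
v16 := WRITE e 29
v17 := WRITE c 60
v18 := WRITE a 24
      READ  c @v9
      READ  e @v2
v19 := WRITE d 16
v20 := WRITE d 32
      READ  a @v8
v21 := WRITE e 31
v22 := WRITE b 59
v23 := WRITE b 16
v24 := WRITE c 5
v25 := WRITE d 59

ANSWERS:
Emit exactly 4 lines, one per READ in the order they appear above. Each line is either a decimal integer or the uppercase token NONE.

v1: WRITE a=36  (a history now [(1, 36)])
v2: WRITE e=55  (e history now [(2, 55)])
v3: WRITE e=59  (e history now [(2, 55), (3, 59)])
v4: WRITE e=22  (e history now [(2, 55), (3, 59), (4, 22)])
v5: WRITE c=60  (c history now [(5, 60)])
READ d @v1: history=[] -> no version <= 1 -> NONE
v6: WRITE d=40  (d history now [(6, 40)])
v7: WRITE d=51  (d history now [(6, 40), (7, 51)])
v8: WRITE e=34  (e history now [(2, 55), (3, 59), (4, 22), (8, 34)])
v9: WRITE e=19  (e history now [(2, 55), (3, 59), (4, 22), (8, 34), (9, 19)])
v10: WRITE e=7  (e history now [(2, 55), (3, 59), (4, 22), (8, 34), (9, 19), (10, 7)])
v11: WRITE b=3  (b history now [(11, 3)])
v12: WRITE c=18  (c history now [(5, 60), (12, 18)])
v13: WRITE e=32  (e history now [(2, 55), (3, 59), (4, 22), (8, 34), (9, 19), (10, 7), (13, 32)])
v14: WRITE d=0  (d history now [(6, 40), (7, 51), (14, 0)])
v15: WRITE e=36  (e history now [(2, 55), (3, 59), (4, 22), (8, 34), (9, 19), (10, 7), (13, 32), (15, 36)])
v16: WRITE e=29  (e history now [(2, 55), (3, 59), (4, 22), (8, 34), (9, 19), (10, 7), (13, 32), (15, 36), (16, 29)])
v17: WRITE c=60  (c history now [(5, 60), (12, 18), (17, 60)])
v18: WRITE a=24  (a history now [(1, 36), (18, 24)])
READ c @v9: history=[(5, 60), (12, 18), (17, 60)] -> pick v5 -> 60
READ e @v2: history=[(2, 55), (3, 59), (4, 22), (8, 34), (9, 19), (10, 7), (13, 32), (15, 36), (16, 29)] -> pick v2 -> 55
v19: WRITE d=16  (d history now [(6, 40), (7, 51), (14, 0), (19, 16)])
v20: WRITE d=32  (d history now [(6, 40), (7, 51), (14, 0), (19, 16), (20, 32)])
READ a @v8: history=[(1, 36), (18, 24)] -> pick v1 -> 36
v21: WRITE e=31  (e history now [(2, 55), (3, 59), (4, 22), (8, 34), (9, 19), (10, 7), (13, 32), (15, 36), (16, 29), (21, 31)])
v22: WRITE b=59  (b history now [(11, 3), (22, 59)])
v23: WRITE b=16  (b history now [(11, 3), (22, 59), (23, 16)])
v24: WRITE c=5  (c history now [(5, 60), (12, 18), (17, 60), (24, 5)])
v25: WRITE d=59  (d history now [(6, 40), (7, 51), (14, 0), (19, 16), (20, 32), (25, 59)])

Answer: NONE
60
55
36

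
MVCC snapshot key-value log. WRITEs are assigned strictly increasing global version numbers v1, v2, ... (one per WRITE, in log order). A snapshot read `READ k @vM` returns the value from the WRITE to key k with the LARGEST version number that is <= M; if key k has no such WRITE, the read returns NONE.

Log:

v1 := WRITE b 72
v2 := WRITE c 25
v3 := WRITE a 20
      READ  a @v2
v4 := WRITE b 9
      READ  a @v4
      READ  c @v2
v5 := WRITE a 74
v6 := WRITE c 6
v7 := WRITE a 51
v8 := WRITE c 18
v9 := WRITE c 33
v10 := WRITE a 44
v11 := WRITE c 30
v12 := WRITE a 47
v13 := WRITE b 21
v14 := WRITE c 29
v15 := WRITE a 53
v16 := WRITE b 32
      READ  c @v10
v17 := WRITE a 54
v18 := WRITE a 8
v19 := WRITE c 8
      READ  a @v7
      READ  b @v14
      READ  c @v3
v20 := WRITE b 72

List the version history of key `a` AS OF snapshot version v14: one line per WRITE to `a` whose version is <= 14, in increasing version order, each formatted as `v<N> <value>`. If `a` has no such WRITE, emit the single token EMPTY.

Answer: v3 20
v5 74
v7 51
v10 44
v12 47

Derivation:
Scan writes for key=a with version <= 14:
  v1 WRITE b 72 -> skip
  v2 WRITE c 25 -> skip
  v3 WRITE a 20 -> keep
  v4 WRITE b 9 -> skip
  v5 WRITE a 74 -> keep
  v6 WRITE c 6 -> skip
  v7 WRITE a 51 -> keep
  v8 WRITE c 18 -> skip
  v9 WRITE c 33 -> skip
  v10 WRITE a 44 -> keep
  v11 WRITE c 30 -> skip
  v12 WRITE a 47 -> keep
  v13 WRITE b 21 -> skip
  v14 WRITE c 29 -> skip
  v15 WRITE a 53 -> drop (> snap)
  v16 WRITE b 32 -> skip
  v17 WRITE a 54 -> drop (> snap)
  v18 WRITE a 8 -> drop (> snap)
  v19 WRITE c 8 -> skip
  v20 WRITE b 72 -> skip
Collected: [(3, 20), (5, 74), (7, 51), (10, 44), (12, 47)]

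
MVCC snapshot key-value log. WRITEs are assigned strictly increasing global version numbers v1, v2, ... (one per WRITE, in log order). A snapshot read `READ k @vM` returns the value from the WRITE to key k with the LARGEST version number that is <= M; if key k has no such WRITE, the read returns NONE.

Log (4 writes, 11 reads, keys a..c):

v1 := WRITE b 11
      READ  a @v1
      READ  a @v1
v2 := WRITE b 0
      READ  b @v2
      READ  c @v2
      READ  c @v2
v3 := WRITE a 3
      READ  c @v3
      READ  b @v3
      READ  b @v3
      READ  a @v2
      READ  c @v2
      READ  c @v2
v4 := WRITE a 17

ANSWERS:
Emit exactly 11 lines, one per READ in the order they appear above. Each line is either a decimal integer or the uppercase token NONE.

Answer: NONE
NONE
0
NONE
NONE
NONE
0
0
NONE
NONE
NONE

Derivation:
v1: WRITE b=11  (b history now [(1, 11)])
READ a @v1: history=[] -> no version <= 1 -> NONE
READ a @v1: history=[] -> no version <= 1 -> NONE
v2: WRITE b=0  (b history now [(1, 11), (2, 0)])
READ b @v2: history=[(1, 11), (2, 0)] -> pick v2 -> 0
READ c @v2: history=[] -> no version <= 2 -> NONE
READ c @v2: history=[] -> no version <= 2 -> NONE
v3: WRITE a=3  (a history now [(3, 3)])
READ c @v3: history=[] -> no version <= 3 -> NONE
READ b @v3: history=[(1, 11), (2, 0)] -> pick v2 -> 0
READ b @v3: history=[(1, 11), (2, 0)] -> pick v2 -> 0
READ a @v2: history=[(3, 3)] -> no version <= 2 -> NONE
READ c @v2: history=[] -> no version <= 2 -> NONE
READ c @v2: history=[] -> no version <= 2 -> NONE
v4: WRITE a=17  (a history now [(3, 3), (4, 17)])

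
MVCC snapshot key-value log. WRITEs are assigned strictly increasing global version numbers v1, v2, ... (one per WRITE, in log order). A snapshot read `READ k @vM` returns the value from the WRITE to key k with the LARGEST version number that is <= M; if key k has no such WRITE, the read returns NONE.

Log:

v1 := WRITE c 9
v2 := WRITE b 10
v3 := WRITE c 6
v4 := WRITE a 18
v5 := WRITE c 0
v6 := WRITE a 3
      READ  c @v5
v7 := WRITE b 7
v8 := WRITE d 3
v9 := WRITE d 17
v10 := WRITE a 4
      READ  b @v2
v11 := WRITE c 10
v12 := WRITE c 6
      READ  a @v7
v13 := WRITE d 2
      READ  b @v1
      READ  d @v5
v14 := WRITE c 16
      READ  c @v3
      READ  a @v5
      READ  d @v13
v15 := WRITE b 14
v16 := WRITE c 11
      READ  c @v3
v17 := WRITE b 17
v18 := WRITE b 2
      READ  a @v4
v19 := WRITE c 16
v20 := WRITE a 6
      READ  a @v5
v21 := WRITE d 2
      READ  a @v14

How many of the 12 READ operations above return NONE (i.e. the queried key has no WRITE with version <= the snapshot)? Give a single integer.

v1: WRITE c=9  (c history now [(1, 9)])
v2: WRITE b=10  (b history now [(2, 10)])
v3: WRITE c=6  (c history now [(1, 9), (3, 6)])
v4: WRITE a=18  (a history now [(4, 18)])
v5: WRITE c=0  (c history now [(1, 9), (3, 6), (5, 0)])
v6: WRITE a=3  (a history now [(4, 18), (6, 3)])
READ c @v5: history=[(1, 9), (3, 6), (5, 0)] -> pick v5 -> 0
v7: WRITE b=7  (b history now [(2, 10), (7, 7)])
v8: WRITE d=3  (d history now [(8, 3)])
v9: WRITE d=17  (d history now [(8, 3), (9, 17)])
v10: WRITE a=4  (a history now [(4, 18), (6, 3), (10, 4)])
READ b @v2: history=[(2, 10), (7, 7)] -> pick v2 -> 10
v11: WRITE c=10  (c history now [(1, 9), (3, 6), (5, 0), (11, 10)])
v12: WRITE c=6  (c history now [(1, 9), (3, 6), (5, 0), (11, 10), (12, 6)])
READ a @v7: history=[(4, 18), (6, 3), (10, 4)] -> pick v6 -> 3
v13: WRITE d=2  (d history now [(8, 3), (9, 17), (13, 2)])
READ b @v1: history=[(2, 10), (7, 7)] -> no version <= 1 -> NONE
READ d @v5: history=[(8, 3), (9, 17), (13, 2)] -> no version <= 5 -> NONE
v14: WRITE c=16  (c history now [(1, 9), (3, 6), (5, 0), (11, 10), (12, 6), (14, 16)])
READ c @v3: history=[(1, 9), (3, 6), (5, 0), (11, 10), (12, 6), (14, 16)] -> pick v3 -> 6
READ a @v5: history=[(4, 18), (6, 3), (10, 4)] -> pick v4 -> 18
READ d @v13: history=[(8, 3), (9, 17), (13, 2)] -> pick v13 -> 2
v15: WRITE b=14  (b history now [(2, 10), (7, 7), (15, 14)])
v16: WRITE c=11  (c history now [(1, 9), (3, 6), (5, 0), (11, 10), (12, 6), (14, 16), (16, 11)])
READ c @v3: history=[(1, 9), (3, 6), (5, 0), (11, 10), (12, 6), (14, 16), (16, 11)] -> pick v3 -> 6
v17: WRITE b=17  (b history now [(2, 10), (7, 7), (15, 14), (17, 17)])
v18: WRITE b=2  (b history now [(2, 10), (7, 7), (15, 14), (17, 17), (18, 2)])
READ a @v4: history=[(4, 18), (6, 3), (10, 4)] -> pick v4 -> 18
v19: WRITE c=16  (c history now [(1, 9), (3, 6), (5, 0), (11, 10), (12, 6), (14, 16), (16, 11), (19, 16)])
v20: WRITE a=6  (a history now [(4, 18), (6, 3), (10, 4), (20, 6)])
READ a @v5: history=[(4, 18), (6, 3), (10, 4), (20, 6)] -> pick v4 -> 18
v21: WRITE d=2  (d history now [(8, 3), (9, 17), (13, 2), (21, 2)])
READ a @v14: history=[(4, 18), (6, 3), (10, 4), (20, 6)] -> pick v10 -> 4
Read results in order: ['0', '10', '3', 'NONE', 'NONE', '6', '18', '2', '6', '18', '18', '4']
NONE count = 2

Answer: 2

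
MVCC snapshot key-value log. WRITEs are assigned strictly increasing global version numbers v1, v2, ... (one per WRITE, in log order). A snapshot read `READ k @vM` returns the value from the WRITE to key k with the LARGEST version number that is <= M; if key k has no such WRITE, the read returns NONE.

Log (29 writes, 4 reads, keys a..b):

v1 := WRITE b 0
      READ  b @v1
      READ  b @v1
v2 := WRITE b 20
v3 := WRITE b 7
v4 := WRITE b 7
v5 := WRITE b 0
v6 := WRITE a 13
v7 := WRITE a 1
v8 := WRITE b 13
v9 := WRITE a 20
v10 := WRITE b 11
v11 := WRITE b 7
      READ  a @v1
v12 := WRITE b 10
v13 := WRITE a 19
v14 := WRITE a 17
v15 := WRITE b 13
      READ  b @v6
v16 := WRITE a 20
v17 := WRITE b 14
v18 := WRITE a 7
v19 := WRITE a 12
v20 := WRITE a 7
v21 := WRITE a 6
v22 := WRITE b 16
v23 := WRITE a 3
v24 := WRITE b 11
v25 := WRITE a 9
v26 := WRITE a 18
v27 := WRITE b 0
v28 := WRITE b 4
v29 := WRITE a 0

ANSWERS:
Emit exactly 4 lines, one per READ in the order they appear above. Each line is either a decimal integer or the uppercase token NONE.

v1: WRITE b=0  (b history now [(1, 0)])
READ b @v1: history=[(1, 0)] -> pick v1 -> 0
READ b @v1: history=[(1, 0)] -> pick v1 -> 0
v2: WRITE b=20  (b history now [(1, 0), (2, 20)])
v3: WRITE b=7  (b history now [(1, 0), (2, 20), (3, 7)])
v4: WRITE b=7  (b history now [(1, 0), (2, 20), (3, 7), (4, 7)])
v5: WRITE b=0  (b history now [(1, 0), (2, 20), (3, 7), (4, 7), (5, 0)])
v6: WRITE a=13  (a history now [(6, 13)])
v7: WRITE a=1  (a history now [(6, 13), (7, 1)])
v8: WRITE b=13  (b history now [(1, 0), (2, 20), (3, 7), (4, 7), (5, 0), (8, 13)])
v9: WRITE a=20  (a history now [(6, 13), (7, 1), (9, 20)])
v10: WRITE b=11  (b history now [(1, 0), (2, 20), (3, 7), (4, 7), (5, 0), (8, 13), (10, 11)])
v11: WRITE b=7  (b history now [(1, 0), (2, 20), (3, 7), (4, 7), (5, 0), (8, 13), (10, 11), (11, 7)])
READ a @v1: history=[(6, 13), (7, 1), (9, 20)] -> no version <= 1 -> NONE
v12: WRITE b=10  (b history now [(1, 0), (2, 20), (3, 7), (4, 7), (5, 0), (8, 13), (10, 11), (11, 7), (12, 10)])
v13: WRITE a=19  (a history now [(6, 13), (7, 1), (9, 20), (13, 19)])
v14: WRITE a=17  (a history now [(6, 13), (7, 1), (9, 20), (13, 19), (14, 17)])
v15: WRITE b=13  (b history now [(1, 0), (2, 20), (3, 7), (4, 7), (5, 0), (8, 13), (10, 11), (11, 7), (12, 10), (15, 13)])
READ b @v6: history=[(1, 0), (2, 20), (3, 7), (4, 7), (5, 0), (8, 13), (10, 11), (11, 7), (12, 10), (15, 13)] -> pick v5 -> 0
v16: WRITE a=20  (a history now [(6, 13), (7, 1), (9, 20), (13, 19), (14, 17), (16, 20)])
v17: WRITE b=14  (b history now [(1, 0), (2, 20), (3, 7), (4, 7), (5, 0), (8, 13), (10, 11), (11, 7), (12, 10), (15, 13), (17, 14)])
v18: WRITE a=7  (a history now [(6, 13), (7, 1), (9, 20), (13, 19), (14, 17), (16, 20), (18, 7)])
v19: WRITE a=12  (a history now [(6, 13), (7, 1), (9, 20), (13, 19), (14, 17), (16, 20), (18, 7), (19, 12)])
v20: WRITE a=7  (a history now [(6, 13), (7, 1), (9, 20), (13, 19), (14, 17), (16, 20), (18, 7), (19, 12), (20, 7)])
v21: WRITE a=6  (a history now [(6, 13), (7, 1), (9, 20), (13, 19), (14, 17), (16, 20), (18, 7), (19, 12), (20, 7), (21, 6)])
v22: WRITE b=16  (b history now [(1, 0), (2, 20), (3, 7), (4, 7), (5, 0), (8, 13), (10, 11), (11, 7), (12, 10), (15, 13), (17, 14), (22, 16)])
v23: WRITE a=3  (a history now [(6, 13), (7, 1), (9, 20), (13, 19), (14, 17), (16, 20), (18, 7), (19, 12), (20, 7), (21, 6), (23, 3)])
v24: WRITE b=11  (b history now [(1, 0), (2, 20), (3, 7), (4, 7), (5, 0), (8, 13), (10, 11), (11, 7), (12, 10), (15, 13), (17, 14), (22, 16), (24, 11)])
v25: WRITE a=9  (a history now [(6, 13), (7, 1), (9, 20), (13, 19), (14, 17), (16, 20), (18, 7), (19, 12), (20, 7), (21, 6), (23, 3), (25, 9)])
v26: WRITE a=18  (a history now [(6, 13), (7, 1), (9, 20), (13, 19), (14, 17), (16, 20), (18, 7), (19, 12), (20, 7), (21, 6), (23, 3), (25, 9), (26, 18)])
v27: WRITE b=0  (b history now [(1, 0), (2, 20), (3, 7), (4, 7), (5, 0), (8, 13), (10, 11), (11, 7), (12, 10), (15, 13), (17, 14), (22, 16), (24, 11), (27, 0)])
v28: WRITE b=4  (b history now [(1, 0), (2, 20), (3, 7), (4, 7), (5, 0), (8, 13), (10, 11), (11, 7), (12, 10), (15, 13), (17, 14), (22, 16), (24, 11), (27, 0), (28, 4)])
v29: WRITE a=0  (a history now [(6, 13), (7, 1), (9, 20), (13, 19), (14, 17), (16, 20), (18, 7), (19, 12), (20, 7), (21, 6), (23, 3), (25, 9), (26, 18), (29, 0)])

Answer: 0
0
NONE
0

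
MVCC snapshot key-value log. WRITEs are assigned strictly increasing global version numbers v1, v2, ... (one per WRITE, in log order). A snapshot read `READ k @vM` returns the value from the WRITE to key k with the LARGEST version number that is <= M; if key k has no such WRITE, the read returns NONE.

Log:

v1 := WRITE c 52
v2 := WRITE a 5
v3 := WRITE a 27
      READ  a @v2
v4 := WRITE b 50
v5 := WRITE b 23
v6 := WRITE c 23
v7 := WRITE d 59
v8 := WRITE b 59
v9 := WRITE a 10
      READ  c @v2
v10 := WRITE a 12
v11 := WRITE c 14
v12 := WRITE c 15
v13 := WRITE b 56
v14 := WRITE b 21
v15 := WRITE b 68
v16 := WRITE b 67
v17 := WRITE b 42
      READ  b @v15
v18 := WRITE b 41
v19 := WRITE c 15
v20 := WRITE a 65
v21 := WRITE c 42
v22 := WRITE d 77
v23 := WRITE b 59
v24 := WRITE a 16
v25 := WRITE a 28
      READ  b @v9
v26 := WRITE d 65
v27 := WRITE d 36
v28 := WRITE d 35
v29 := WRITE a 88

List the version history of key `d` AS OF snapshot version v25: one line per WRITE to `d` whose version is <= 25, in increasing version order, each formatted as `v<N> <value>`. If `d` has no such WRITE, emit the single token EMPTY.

Answer: v7 59
v22 77

Derivation:
Scan writes for key=d with version <= 25:
  v1 WRITE c 52 -> skip
  v2 WRITE a 5 -> skip
  v3 WRITE a 27 -> skip
  v4 WRITE b 50 -> skip
  v5 WRITE b 23 -> skip
  v6 WRITE c 23 -> skip
  v7 WRITE d 59 -> keep
  v8 WRITE b 59 -> skip
  v9 WRITE a 10 -> skip
  v10 WRITE a 12 -> skip
  v11 WRITE c 14 -> skip
  v12 WRITE c 15 -> skip
  v13 WRITE b 56 -> skip
  v14 WRITE b 21 -> skip
  v15 WRITE b 68 -> skip
  v16 WRITE b 67 -> skip
  v17 WRITE b 42 -> skip
  v18 WRITE b 41 -> skip
  v19 WRITE c 15 -> skip
  v20 WRITE a 65 -> skip
  v21 WRITE c 42 -> skip
  v22 WRITE d 77 -> keep
  v23 WRITE b 59 -> skip
  v24 WRITE a 16 -> skip
  v25 WRITE a 28 -> skip
  v26 WRITE d 65 -> drop (> snap)
  v27 WRITE d 36 -> drop (> snap)
  v28 WRITE d 35 -> drop (> snap)
  v29 WRITE a 88 -> skip
Collected: [(7, 59), (22, 77)]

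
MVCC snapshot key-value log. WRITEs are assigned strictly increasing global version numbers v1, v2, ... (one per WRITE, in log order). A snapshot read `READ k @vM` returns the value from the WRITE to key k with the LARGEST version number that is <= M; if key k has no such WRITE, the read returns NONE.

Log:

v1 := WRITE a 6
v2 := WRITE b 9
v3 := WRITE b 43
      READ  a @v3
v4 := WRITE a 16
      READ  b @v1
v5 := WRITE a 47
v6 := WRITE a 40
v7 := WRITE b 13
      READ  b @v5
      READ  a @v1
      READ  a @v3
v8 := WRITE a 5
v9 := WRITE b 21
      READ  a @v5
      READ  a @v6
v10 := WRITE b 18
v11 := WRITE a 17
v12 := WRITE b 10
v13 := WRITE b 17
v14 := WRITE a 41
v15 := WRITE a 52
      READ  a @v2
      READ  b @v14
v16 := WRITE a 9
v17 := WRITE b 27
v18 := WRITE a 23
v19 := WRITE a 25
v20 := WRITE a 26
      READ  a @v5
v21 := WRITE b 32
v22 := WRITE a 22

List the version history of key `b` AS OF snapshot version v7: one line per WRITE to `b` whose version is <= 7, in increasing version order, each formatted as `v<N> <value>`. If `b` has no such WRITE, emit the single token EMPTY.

Scan writes for key=b with version <= 7:
  v1 WRITE a 6 -> skip
  v2 WRITE b 9 -> keep
  v3 WRITE b 43 -> keep
  v4 WRITE a 16 -> skip
  v5 WRITE a 47 -> skip
  v6 WRITE a 40 -> skip
  v7 WRITE b 13 -> keep
  v8 WRITE a 5 -> skip
  v9 WRITE b 21 -> drop (> snap)
  v10 WRITE b 18 -> drop (> snap)
  v11 WRITE a 17 -> skip
  v12 WRITE b 10 -> drop (> snap)
  v13 WRITE b 17 -> drop (> snap)
  v14 WRITE a 41 -> skip
  v15 WRITE a 52 -> skip
  v16 WRITE a 9 -> skip
  v17 WRITE b 27 -> drop (> snap)
  v18 WRITE a 23 -> skip
  v19 WRITE a 25 -> skip
  v20 WRITE a 26 -> skip
  v21 WRITE b 32 -> drop (> snap)
  v22 WRITE a 22 -> skip
Collected: [(2, 9), (3, 43), (7, 13)]

Answer: v2 9
v3 43
v7 13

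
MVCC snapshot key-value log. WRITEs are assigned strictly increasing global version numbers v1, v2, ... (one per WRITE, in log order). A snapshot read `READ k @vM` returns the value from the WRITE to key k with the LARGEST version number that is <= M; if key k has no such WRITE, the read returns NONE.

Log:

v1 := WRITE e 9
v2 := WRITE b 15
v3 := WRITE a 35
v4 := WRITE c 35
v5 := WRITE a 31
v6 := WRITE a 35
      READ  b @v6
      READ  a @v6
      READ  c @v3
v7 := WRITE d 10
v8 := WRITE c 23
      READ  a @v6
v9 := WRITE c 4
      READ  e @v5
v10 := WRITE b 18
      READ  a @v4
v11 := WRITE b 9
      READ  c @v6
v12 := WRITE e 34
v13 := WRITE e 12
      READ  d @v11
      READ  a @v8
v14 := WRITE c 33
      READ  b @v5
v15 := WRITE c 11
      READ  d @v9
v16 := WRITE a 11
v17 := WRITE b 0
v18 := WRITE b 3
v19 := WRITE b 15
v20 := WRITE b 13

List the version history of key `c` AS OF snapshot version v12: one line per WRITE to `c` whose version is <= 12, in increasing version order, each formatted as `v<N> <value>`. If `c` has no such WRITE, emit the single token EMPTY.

Scan writes for key=c with version <= 12:
  v1 WRITE e 9 -> skip
  v2 WRITE b 15 -> skip
  v3 WRITE a 35 -> skip
  v4 WRITE c 35 -> keep
  v5 WRITE a 31 -> skip
  v6 WRITE a 35 -> skip
  v7 WRITE d 10 -> skip
  v8 WRITE c 23 -> keep
  v9 WRITE c 4 -> keep
  v10 WRITE b 18 -> skip
  v11 WRITE b 9 -> skip
  v12 WRITE e 34 -> skip
  v13 WRITE e 12 -> skip
  v14 WRITE c 33 -> drop (> snap)
  v15 WRITE c 11 -> drop (> snap)
  v16 WRITE a 11 -> skip
  v17 WRITE b 0 -> skip
  v18 WRITE b 3 -> skip
  v19 WRITE b 15 -> skip
  v20 WRITE b 13 -> skip
Collected: [(4, 35), (8, 23), (9, 4)]

Answer: v4 35
v8 23
v9 4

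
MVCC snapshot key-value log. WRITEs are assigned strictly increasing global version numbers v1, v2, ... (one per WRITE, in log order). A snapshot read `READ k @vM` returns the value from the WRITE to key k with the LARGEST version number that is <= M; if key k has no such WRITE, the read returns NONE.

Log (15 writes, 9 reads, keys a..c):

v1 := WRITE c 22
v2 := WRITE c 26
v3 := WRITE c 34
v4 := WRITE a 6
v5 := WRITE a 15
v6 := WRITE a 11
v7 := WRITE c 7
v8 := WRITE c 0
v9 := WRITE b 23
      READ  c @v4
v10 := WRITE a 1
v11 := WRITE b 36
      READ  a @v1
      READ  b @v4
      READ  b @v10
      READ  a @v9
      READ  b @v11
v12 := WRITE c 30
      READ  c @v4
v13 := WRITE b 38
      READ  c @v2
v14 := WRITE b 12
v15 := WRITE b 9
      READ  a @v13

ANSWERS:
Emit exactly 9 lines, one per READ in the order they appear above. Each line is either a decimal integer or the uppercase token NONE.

Answer: 34
NONE
NONE
23
11
36
34
26
1

Derivation:
v1: WRITE c=22  (c history now [(1, 22)])
v2: WRITE c=26  (c history now [(1, 22), (2, 26)])
v3: WRITE c=34  (c history now [(1, 22), (2, 26), (3, 34)])
v4: WRITE a=6  (a history now [(4, 6)])
v5: WRITE a=15  (a history now [(4, 6), (5, 15)])
v6: WRITE a=11  (a history now [(4, 6), (5, 15), (6, 11)])
v7: WRITE c=7  (c history now [(1, 22), (2, 26), (3, 34), (7, 7)])
v8: WRITE c=0  (c history now [(1, 22), (2, 26), (3, 34), (7, 7), (8, 0)])
v9: WRITE b=23  (b history now [(9, 23)])
READ c @v4: history=[(1, 22), (2, 26), (3, 34), (7, 7), (8, 0)] -> pick v3 -> 34
v10: WRITE a=1  (a history now [(4, 6), (5, 15), (6, 11), (10, 1)])
v11: WRITE b=36  (b history now [(9, 23), (11, 36)])
READ a @v1: history=[(4, 6), (5, 15), (6, 11), (10, 1)] -> no version <= 1 -> NONE
READ b @v4: history=[(9, 23), (11, 36)] -> no version <= 4 -> NONE
READ b @v10: history=[(9, 23), (11, 36)] -> pick v9 -> 23
READ a @v9: history=[(4, 6), (5, 15), (6, 11), (10, 1)] -> pick v6 -> 11
READ b @v11: history=[(9, 23), (11, 36)] -> pick v11 -> 36
v12: WRITE c=30  (c history now [(1, 22), (2, 26), (3, 34), (7, 7), (8, 0), (12, 30)])
READ c @v4: history=[(1, 22), (2, 26), (3, 34), (7, 7), (8, 0), (12, 30)] -> pick v3 -> 34
v13: WRITE b=38  (b history now [(9, 23), (11, 36), (13, 38)])
READ c @v2: history=[(1, 22), (2, 26), (3, 34), (7, 7), (8, 0), (12, 30)] -> pick v2 -> 26
v14: WRITE b=12  (b history now [(9, 23), (11, 36), (13, 38), (14, 12)])
v15: WRITE b=9  (b history now [(9, 23), (11, 36), (13, 38), (14, 12), (15, 9)])
READ a @v13: history=[(4, 6), (5, 15), (6, 11), (10, 1)] -> pick v10 -> 1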